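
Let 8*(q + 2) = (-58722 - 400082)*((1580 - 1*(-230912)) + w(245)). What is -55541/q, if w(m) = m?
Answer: 111082/26695166641 ≈ 4.1611e-6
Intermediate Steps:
q = -26695166641/2 (q = -2 + ((-58722 - 400082)*((1580 - 1*(-230912)) + 245))/8 = -2 + (-458804*((1580 + 230912) + 245))/8 = -2 + (-458804*(232492 + 245))/8 = -2 + (-458804*232737)/8 = -2 + (⅛)*(-106780666548) = -2 - 26695166637/2 = -26695166641/2 ≈ -1.3348e+10)
-55541/q = -55541/(-26695166641/2) = -55541*(-2/26695166641) = 111082/26695166641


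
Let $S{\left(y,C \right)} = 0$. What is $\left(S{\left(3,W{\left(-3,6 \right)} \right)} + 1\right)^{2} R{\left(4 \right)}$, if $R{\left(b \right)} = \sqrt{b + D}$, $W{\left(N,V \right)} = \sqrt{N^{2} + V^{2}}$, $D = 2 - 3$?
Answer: $\sqrt{3} \approx 1.732$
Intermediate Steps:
$D = -1$ ($D = 2 - 3 = -1$)
$R{\left(b \right)} = \sqrt{-1 + b}$ ($R{\left(b \right)} = \sqrt{b - 1} = \sqrt{-1 + b}$)
$\left(S{\left(3,W{\left(-3,6 \right)} \right)} + 1\right)^{2} R{\left(4 \right)} = \left(0 + 1\right)^{2} \sqrt{-1 + 4} = 1^{2} \sqrt{3} = 1 \sqrt{3} = \sqrt{3}$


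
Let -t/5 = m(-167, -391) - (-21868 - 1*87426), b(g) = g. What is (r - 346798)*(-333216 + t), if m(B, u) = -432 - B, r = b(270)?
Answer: 304376680608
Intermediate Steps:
r = 270
t = -545145 (t = -5*((-432 - 1*(-167)) - (-21868 - 1*87426)) = -5*((-432 + 167) - (-21868 - 87426)) = -5*(-265 - 1*(-109294)) = -5*(-265 + 109294) = -5*109029 = -545145)
(r - 346798)*(-333216 + t) = (270 - 346798)*(-333216 - 545145) = -346528*(-878361) = 304376680608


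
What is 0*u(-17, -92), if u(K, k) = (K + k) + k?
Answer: 0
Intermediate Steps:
u(K, k) = K + 2*k
0*u(-17, -92) = 0*(-17 + 2*(-92)) = 0*(-17 - 184) = 0*(-201) = 0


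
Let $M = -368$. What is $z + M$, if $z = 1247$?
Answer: $879$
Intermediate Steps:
$z + M = 1247 - 368 = 879$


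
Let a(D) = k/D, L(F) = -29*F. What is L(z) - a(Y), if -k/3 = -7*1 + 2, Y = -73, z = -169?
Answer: 357788/73 ≈ 4901.2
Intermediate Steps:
k = 15 (k = -3*(-7*1 + 2) = -3*(-7 + 2) = -3*(-5) = 15)
a(D) = 15/D
L(z) - a(Y) = -29*(-169) - 15/(-73) = 4901 - 15*(-1)/73 = 4901 - 1*(-15/73) = 4901 + 15/73 = 357788/73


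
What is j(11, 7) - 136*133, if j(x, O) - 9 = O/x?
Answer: -198862/11 ≈ -18078.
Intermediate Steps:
j(x, O) = 9 + O/x
j(11, 7) - 136*133 = (9 + 7/11) - 136*133 = (9 + 7*(1/11)) - 18088 = (9 + 7/11) - 18088 = 106/11 - 18088 = -198862/11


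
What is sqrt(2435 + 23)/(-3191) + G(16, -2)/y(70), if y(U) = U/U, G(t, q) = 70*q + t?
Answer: -124 - sqrt(2458)/3191 ≈ -124.02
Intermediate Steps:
G(t, q) = t + 70*q
y(U) = 1
sqrt(2435 + 23)/(-3191) + G(16, -2)/y(70) = sqrt(2435 + 23)/(-3191) + (16 + 70*(-2))/1 = sqrt(2458)*(-1/3191) + (16 - 140)*1 = -sqrt(2458)/3191 - 124*1 = -sqrt(2458)/3191 - 124 = -124 - sqrt(2458)/3191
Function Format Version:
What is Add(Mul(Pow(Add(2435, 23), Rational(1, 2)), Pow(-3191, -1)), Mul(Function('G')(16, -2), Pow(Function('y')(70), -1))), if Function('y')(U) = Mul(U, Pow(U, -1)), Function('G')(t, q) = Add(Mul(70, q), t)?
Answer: Add(-124, Mul(Rational(-1, 3191), Pow(2458, Rational(1, 2)))) ≈ -124.02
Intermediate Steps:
Function('G')(t, q) = Add(t, Mul(70, q))
Function('y')(U) = 1
Add(Mul(Pow(Add(2435, 23), Rational(1, 2)), Pow(-3191, -1)), Mul(Function('G')(16, -2), Pow(Function('y')(70), -1))) = Add(Mul(Pow(Add(2435, 23), Rational(1, 2)), Pow(-3191, -1)), Mul(Add(16, Mul(70, -2)), Pow(1, -1))) = Add(Mul(Pow(2458, Rational(1, 2)), Rational(-1, 3191)), Mul(Add(16, -140), 1)) = Add(Mul(Rational(-1, 3191), Pow(2458, Rational(1, 2))), Mul(-124, 1)) = Add(Mul(Rational(-1, 3191), Pow(2458, Rational(1, 2))), -124) = Add(-124, Mul(Rational(-1, 3191), Pow(2458, Rational(1, 2))))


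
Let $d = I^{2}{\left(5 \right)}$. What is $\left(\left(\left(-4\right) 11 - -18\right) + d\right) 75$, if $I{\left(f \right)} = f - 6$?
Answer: $-1875$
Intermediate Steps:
$I{\left(f \right)} = -6 + f$ ($I{\left(f \right)} = f - 6 = -6 + f$)
$d = 1$ ($d = \left(-6 + 5\right)^{2} = \left(-1\right)^{2} = 1$)
$\left(\left(\left(-4\right) 11 - -18\right) + d\right) 75 = \left(\left(\left(-4\right) 11 - -18\right) + 1\right) 75 = \left(\left(-44 + 18\right) + 1\right) 75 = \left(-26 + 1\right) 75 = \left(-25\right) 75 = -1875$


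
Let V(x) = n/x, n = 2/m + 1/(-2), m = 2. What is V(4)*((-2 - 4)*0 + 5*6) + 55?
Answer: 235/4 ≈ 58.750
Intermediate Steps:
n = 1/2 (n = 2/2 + 1/(-2) = 2*(1/2) + 1*(-1/2) = 1 - 1/2 = 1/2 ≈ 0.50000)
V(x) = 1/(2*x)
V(4)*((-2 - 4)*0 + 5*6) + 55 = ((1/2)/4)*((-2 - 4)*0 + 5*6) + 55 = ((1/2)*(1/4))*(-6*0 + 30) + 55 = (0 + 30)/8 + 55 = (1/8)*30 + 55 = 15/4 + 55 = 235/4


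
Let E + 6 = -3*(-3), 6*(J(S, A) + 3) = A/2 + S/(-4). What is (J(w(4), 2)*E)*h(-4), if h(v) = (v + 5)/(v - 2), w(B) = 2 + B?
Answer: 37/24 ≈ 1.5417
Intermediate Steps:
h(v) = (5 + v)/(-2 + v)
J(S, A) = -3 - S/24 + A/12 (J(S, A) = -3 + (A/2 + S/(-4))/6 = -3 + (A*(1/2) + S*(-1/4))/6 = -3 + (A/2 - S/4)/6 = -3 + (-S/24 + A/12) = -3 - S/24 + A/12)
E = 3 (E = -6 - 3*(-3) = -6 + 9 = 3)
(J(w(4), 2)*E)*h(-4) = ((-3 - (2 + 4)/24 + (1/12)*2)*3)*((5 - 4)/(-2 - 4)) = ((-3 - 1/24*6 + 1/6)*3)*(1/(-6)) = ((-3 - 1/4 + 1/6)*3)*(-1/6*1) = -37/12*3*(-1/6) = -37/4*(-1/6) = 37/24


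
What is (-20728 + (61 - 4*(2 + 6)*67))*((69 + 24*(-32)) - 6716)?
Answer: 169143565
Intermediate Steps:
(-20728 + (61 - 4*(2 + 6)*67))*((69 + 24*(-32)) - 6716) = (-20728 + (61 - 4*8*67))*((69 - 768) - 6716) = (-20728 + (61 - 32*67))*(-699 - 6716) = (-20728 + (61 - 2144))*(-7415) = (-20728 - 2083)*(-7415) = -22811*(-7415) = 169143565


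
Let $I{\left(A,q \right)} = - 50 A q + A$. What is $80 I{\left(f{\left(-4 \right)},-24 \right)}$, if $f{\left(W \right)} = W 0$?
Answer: $0$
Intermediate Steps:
$f{\left(W \right)} = 0$
$I{\left(A,q \right)} = A - 50 A q$ ($I{\left(A,q \right)} = - 50 A q + A = A - 50 A q$)
$80 I{\left(f{\left(-4 \right)},-24 \right)} = 80 \cdot 0 \left(1 - -1200\right) = 80 \cdot 0 \left(1 + 1200\right) = 80 \cdot 0 \cdot 1201 = 80 \cdot 0 = 0$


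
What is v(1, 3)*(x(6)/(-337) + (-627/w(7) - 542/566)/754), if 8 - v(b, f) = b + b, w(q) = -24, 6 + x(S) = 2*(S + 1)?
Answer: 1279725/22126072 ≈ 0.057838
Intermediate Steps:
x(S) = -4 + 2*S (x(S) = -6 + 2*(S + 1) = -6 + 2*(1 + S) = -6 + (2 + 2*S) = -4 + 2*S)
v(b, f) = 8 - 2*b (v(b, f) = 8 - (b + b) = 8 - 2*b)
v(1, 3)*(x(6)/(-337) + (-627/w(7) - 542/566)/754) = (8 - 2*1)*((-4 + 2*6)/(-337) + (-627/(-24) - 542/566)/754) = (8 - 2)*((-4 + 12)*(-1/337) + (-627*(-1/24) - 542*1/566)*(1/754)) = 6*(8*(-1/337) + (209/8 - 271/283)*(1/754)) = 6*(-8/337 + (56979/2264)*(1/754)) = 6*(-8/337 + 4383/131312) = 6*(426575/44252144) = 1279725/22126072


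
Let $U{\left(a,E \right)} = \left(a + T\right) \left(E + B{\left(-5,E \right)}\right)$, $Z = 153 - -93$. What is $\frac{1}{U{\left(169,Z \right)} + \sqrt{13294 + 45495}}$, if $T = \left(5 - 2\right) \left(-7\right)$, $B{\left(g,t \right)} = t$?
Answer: $\frac{72816}{5302111067} - \frac{\sqrt{58789}}{5302111067} \approx 1.3688 \cdot 10^{-5}$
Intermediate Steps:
$T = -21$ ($T = 3 \left(-7\right) = -21$)
$Z = 246$ ($Z = 153 + 93 = 246$)
$U{\left(a,E \right)} = 2 E \left(-21 + a\right)$ ($U{\left(a,E \right)} = \left(a - 21\right) \left(E + E\right) = \left(-21 + a\right) 2 E = 2 E \left(-21 + a\right)$)
$\frac{1}{U{\left(169,Z \right)} + \sqrt{13294 + 45495}} = \frac{1}{2 \cdot 246 \left(-21 + 169\right) + \sqrt{13294 + 45495}} = \frac{1}{2 \cdot 246 \cdot 148 + \sqrt{58789}} = \frac{1}{72816 + \sqrt{58789}}$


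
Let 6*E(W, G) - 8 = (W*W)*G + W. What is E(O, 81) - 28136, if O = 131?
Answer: 610682/3 ≈ 2.0356e+5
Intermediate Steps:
E(W, G) = 4/3 + W/6 + G*W**2/6 (E(W, G) = 4/3 + ((W*W)*G + W)/6 = 4/3 + (W**2*G + W)/6 = 4/3 + (G*W**2 + W)/6 = 4/3 + (W + G*W**2)/6 = 4/3 + (W/6 + G*W**2/6) = 4/3 + W/6 + G*W**2/6)
E(O, 81) - 28136 = (4/3 + (1/6)*131 + (1/6)*81*131**2) - 28136 = (4/3 + 131/6 + (1/6)*81*17161) - 28136 = (4/3 + 131/6 + 463347/2) - 28136 = 695090/3 - 28136 = 610682/3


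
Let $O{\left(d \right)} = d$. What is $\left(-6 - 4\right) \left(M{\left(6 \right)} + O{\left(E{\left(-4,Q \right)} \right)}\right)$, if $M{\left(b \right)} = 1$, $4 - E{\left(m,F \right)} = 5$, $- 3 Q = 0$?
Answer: $0$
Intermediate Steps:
$Q = 0$ ($Q = \left(- \frac{1}{3}\right) 0 = 0$)
$E{\left(m,F \right)} = -1$ ($E{\left(m,F \right)} = 4 - 5 = -1$)
$\left(-6 - 4\right) \left(M{\left(6 \right)} + O{\left(E{\left(-4,Q \right)} \right)}\right) = \left(-6 - 4\right) \left(1 - 1\right) = \left(-10\right) 0 = 0$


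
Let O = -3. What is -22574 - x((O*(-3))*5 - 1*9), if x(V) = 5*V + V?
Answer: -22790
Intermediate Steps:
x(V) = 6*V
-22574 - x((O*(-3))*5 - 1*9) = -22574 - 6*(-3*(-3)*5 - 1*9) = -22574 - 6*(9*5 - 9) = -22574 - 6*(45 - 9) = -22574 - 6*36 = -22574 - 1*216 = -22574 - 216 = -22790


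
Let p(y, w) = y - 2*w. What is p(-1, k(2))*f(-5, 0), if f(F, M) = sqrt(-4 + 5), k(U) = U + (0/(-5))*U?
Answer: -5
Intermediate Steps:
k(U) = U (k(U) = U + (0*(-1/5))*U = U + 0*U = U + 0 = U)
f(F, M) = 1 (f(F, M) = sqrt(1) = 1)
p(-1, k(2))*f(-5, 0) = (-1 - 2*2)*1 = (-1 - 4)*1 = -5*1 = -5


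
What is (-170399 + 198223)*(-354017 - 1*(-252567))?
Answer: -2822744800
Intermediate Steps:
(-170399 + 198223)*(-354017 - 1*(-252567)) = 27824*(-354017 + 252567) = 27824*(-101450) = -2822744800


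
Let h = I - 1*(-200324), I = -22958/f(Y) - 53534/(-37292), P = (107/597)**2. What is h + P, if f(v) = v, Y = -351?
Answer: 3995154129019715/19936806642 ≈ 2.0039e+5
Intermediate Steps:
P = 11449/356409 (P = (107*(1/597))**2 = (107/597)**2 = 11449/356409 ≈ 0.032123)
I = 33651545/503442 (I = -22958/(-351) - 53534/(-37292) = -22958*(-1/351) - 53534*(-1/37292) = 1766/27 + 26767/18646 = 33651545/503442 ≈ 66.843)
h = 100885166753/503442 (h = 33651545/503442 - 1*(-200324) = 33651545/503442 + 200324 = 100885166753/503442 ≈ 2.0039e+5)
h + P = 100885166753/503442 + 11449/356409 = 3995154129019715/19936806642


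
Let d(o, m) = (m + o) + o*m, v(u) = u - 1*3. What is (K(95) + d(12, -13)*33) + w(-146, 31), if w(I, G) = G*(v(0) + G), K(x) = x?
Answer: -4218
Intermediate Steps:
v(u) = -3 + u (v(u) = u - 3 = -3 + u)
d(o, m) = m + o + m*o (d(o, m) = (m + o) + m*o = m + o + m*o)
w(I, G) = G*(-3 + G) (w(I, G) = G*((-3 + 0) + G) = G*(-3 + G))
(K(95) + d(12, -13)*33) + w(-146, 31) = (95 + (-13 + 12 - 13*12)*33) + 31*(-3 + 31) = (95 + (-13 + 12 - 156)*33) + 31*28 = (95 - 157*33) + 868 = (95 - 5181) + 868 = -5086 + 868 = -4218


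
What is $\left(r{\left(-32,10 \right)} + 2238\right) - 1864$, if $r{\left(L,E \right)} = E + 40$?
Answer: $424$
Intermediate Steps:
$r{\left(L,E \right)} = 40 + E$
$\left(r{\left(-32,10 \right)} + 2238\right) - 1864 = \left(\left(40 + 10\right) + 2238\right) - 1864 = \left(50 + 2238\right) - 1864 = 2288 - 1864 = 424$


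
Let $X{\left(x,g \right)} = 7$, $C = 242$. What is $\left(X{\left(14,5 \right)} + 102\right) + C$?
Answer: $351$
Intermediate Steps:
$\left(X{\left(14,5 \right)} + 102\right) + C = \left(7 + 102\right) + 242 = 109 + 242 = 351$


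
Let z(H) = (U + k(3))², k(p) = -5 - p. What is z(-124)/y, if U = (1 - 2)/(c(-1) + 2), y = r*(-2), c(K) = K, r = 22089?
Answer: -27/14726 ≈ -0.0018335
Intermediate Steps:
y = -44178 (y = 22089*(-2) = -44178)
U = -1 (U = (1 - 2)/(-1 + 2) = -1/1 = -1*1 = -1)
z(H) = 81 (z(H) = (-1 + (-5 - 1*3))² = (-1 + (-5 - 3))² = (-1 - 8)² = (-9)² = 81)
z(-124)/y = 81/(-44178) = 81*(-1/44178) = -27/14726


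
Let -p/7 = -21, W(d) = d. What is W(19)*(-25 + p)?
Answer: 2318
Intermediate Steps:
p = 147 (p = -7*(-21) = 147)
W(19)*(-25 + p) = 19*(-25 + 147) = 19*122 = 2318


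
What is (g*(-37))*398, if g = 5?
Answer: -73630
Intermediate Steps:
(g*(-37))*398 = (5*(-37))*398 = -185*398 = -73630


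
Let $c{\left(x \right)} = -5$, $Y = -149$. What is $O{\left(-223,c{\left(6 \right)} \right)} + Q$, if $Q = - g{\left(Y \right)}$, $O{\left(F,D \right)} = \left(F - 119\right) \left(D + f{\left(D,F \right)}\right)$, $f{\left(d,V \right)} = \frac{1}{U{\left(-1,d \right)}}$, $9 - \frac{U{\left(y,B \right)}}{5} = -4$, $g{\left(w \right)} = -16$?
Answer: $\frac{111848}{65} \approx 1720.7$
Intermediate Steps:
$U{\left(y,B \right)} = 65$ ($U{\left(y,B \right)} = 45 - -20 = 45 + 20 = 65$)
$f{\left(d,V \right)} = \frac{1}{65}$
$O{\left(F,D \right)} = \left(-119 + F\right) \left(\frac{1}{65} + D\right)$ ($O{\left(F,D \right)} = \left(F - 119\right) \left(D + \frac{1}{65}\right) = \left(-119 + F\right) \left(\frac{1}{65} + D\right)$)
$Q = 16$ ($Q = \left(-1\right) \left(-16\right) = 16$)
$O{\left(-223,c{\left(6 \right)} \right)} + Q = \left(- \frac{119}{65} - -595 + \frac{1}{65} \left(-223\right) - -1115\right) + 16 = \left(- \frac{119}{65} + 595 - \frac{223}{65} + 1115\right) + 16 = \frac{110808}{65} + 16 = \frac{111848}{65}$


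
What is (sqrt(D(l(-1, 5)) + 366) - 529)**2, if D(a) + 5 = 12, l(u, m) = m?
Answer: (529 - sqrt(373))**2 ≈ 2.5978e+5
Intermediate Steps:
D(a) = 7 (D(a) = -5 + 12 = 7)
(sqrt(D(l(-1, 5)) + 366) - 529)**2 = (sqrt(7 + 366) - 529)**2 = (sqrt(373) - 529)**2 = (-529 + sqrt(373))**2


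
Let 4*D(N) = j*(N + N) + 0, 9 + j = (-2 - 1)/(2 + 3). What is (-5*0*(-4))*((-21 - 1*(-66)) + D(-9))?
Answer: 0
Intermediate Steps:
j = -48/5 (j = -9 + (-2 - 1)/(2 + 3) = -9 - 3/5 = -48/5 ≈ -9.6000)
D(N) = -24*N/5 (D(N) = (-48*(N + N)/5 + 0)/4 = (-96*N/5 + 0)/4 = (-96*N/5)/4 = -24*N/5)
(-5*0*(-4))*((-21 - 1*(-66)) + D(-9)) = (-5*0*(-4))*((-21 - 1*(-66)) - 24/5*(-9)) = (0*(-4))*((-21 + 66) + 216/5) = 0*(45 + 216/5) = 0*(441/5) = 0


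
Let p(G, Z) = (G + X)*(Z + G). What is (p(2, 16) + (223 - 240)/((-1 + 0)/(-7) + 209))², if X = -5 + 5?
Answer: 2765182225/2143296 ≈ 1290.2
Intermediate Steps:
X = 0
p(G, Z) = G*(G + Z) (p(G, Z) = (G + 0)*(Z + G) = G*(G + Z))
(p(2, 16) + (223 - 240)/((-1 + 0)/(-7) + 209))² = (2*(2 + 16) + (223 - 240)/((-1 + 0)/(-7) + 209))² = (2*18 - 17/(-⅐*(-1) + 209))² = (36 - 17/(⅐ + 209))² = (36 - 17/1464/7)² = (36 - 17*7/1464)² = (36 - 119/1464)² = (52585/1464)² = 2765182225/2143296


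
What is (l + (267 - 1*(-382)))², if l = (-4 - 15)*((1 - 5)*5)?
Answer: 1058841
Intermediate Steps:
l = 380 (l = -(-76)*5 = -19*(-20) = 380)
(l + (267 - 1*(-382)))² = (380 + (267 - 1*(-382)))² = (380 + (267 + 382))² = (380 + 649)² = 1029² = 1058841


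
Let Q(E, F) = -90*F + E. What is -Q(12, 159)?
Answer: 14298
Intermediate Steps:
Q(E, F) = E - 90*F
-Q(12, 159) = -(12 - 90*159) = -(12 - 14310) = -1*(-14298) = 14298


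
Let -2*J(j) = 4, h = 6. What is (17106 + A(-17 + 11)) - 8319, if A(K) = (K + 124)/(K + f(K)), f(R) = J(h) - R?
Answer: 8728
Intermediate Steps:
J(j) = -2 (J(j) = -½*4 = -2)
f(R) = -2 - R
A(K) = -62 - K/2 (A(K) = (K + 124)/(K + (-2 - K)) = (124 + K)/(-2) = (124 + K)*(-½) = -62 - K/2)
(17106 + A(-17 + 11)) - 8319 = (17106 + (-62 - (-17 + 11)/2)) - 8319 = (17106 + (-62 - ½*(-6))) - 8319 = (17106 + (-62 + 3)) - 8319 = (17106 - 59) - 8319 = 17047 - 8319 = 8728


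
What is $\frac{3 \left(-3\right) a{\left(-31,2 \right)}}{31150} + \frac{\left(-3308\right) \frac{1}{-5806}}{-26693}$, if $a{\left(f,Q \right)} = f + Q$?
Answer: $\frac{20173310219}{2413806615850} \approx 0.0083575$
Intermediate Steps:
$a{\left(f,Q \right)} = Q + f$
$\frac{3 \left(-3\right) a{\left(-31,2 \right)}}{31150} + \frac{\left(-3308\right) \frac{1}{-5806}}{-26693} = \frac{3 \left(-3\right) \left(2 - 31\right)}{31150} + \frac{\left(-3308\right) \frac{1}{-5806}}{-26693} = \left(-9\right) \left(-29\right) \frac{1}{31150} + \left(-3308\right) \left(- \frac{1}{5806}\right) \left(- \frac{1}{26693}\right) = 261 \cdot \frac{1}{31150} + \frac{1654}{2903} \left(- \frac{1}{26693}\right) = \frac{261}{31150} - \frac{1654}{77489779} = \frac{20173310219}{2413806615850}$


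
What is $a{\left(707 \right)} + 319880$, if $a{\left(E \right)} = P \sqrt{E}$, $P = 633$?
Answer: $319880 + 633 \sqrt{707} \approx 3.3671 \cdot 10^{5}$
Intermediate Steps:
$a{\left(E \right)} = 633 \sqrt{E}$
$a{\left(707 \right)} + 319880 = 633 \sqrt{707} + 319880 = 319880 + 633 \sqrt{707}$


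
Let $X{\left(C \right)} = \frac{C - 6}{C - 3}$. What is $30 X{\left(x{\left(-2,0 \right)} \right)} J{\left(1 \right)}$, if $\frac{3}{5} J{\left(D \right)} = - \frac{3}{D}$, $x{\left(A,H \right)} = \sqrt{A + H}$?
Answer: $- \frac{3000}{11} - \frac{450 i \sqrt{2}}{11} \approx -272.73 - 57.854 i$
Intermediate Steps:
$J{\left(D \right)} = - \frac{5}{D}$ ($J{\left(D \right)} = \frac{5 \left(- \frac{3}{D}\right)}{3} = - \frac{5}{D}$)
$X{\left(C \right)} = \frac{-6 + C}{-3 + C}$
$30 X{\left(x{\left(-2,0 \right)} \right)} J{\left(1 \right)} = 30 \frac{-6 + \sqrt{-2 + 0}}{-3 + \sqrt{-2 + 0}} \left(- \frac{5}{1}\right) = 30 \frac{-6 + \sqrt{-2}}{-3 + \sqrt{-2}} \left(\left(-5\right) 1\right) = 30 \frac{-6 + i \sqrt{2}}{-3 + i \sqrt{2}} \left(-5\right) = \frac{30 \left(-6 + i \sqrt{2}\right)}{-3 + i \sqrt{2}} \left(-5\right) = - \frac{150 \left(-6 + i \sqrt{2}\right)}{-3 + i \sqrt{2}}$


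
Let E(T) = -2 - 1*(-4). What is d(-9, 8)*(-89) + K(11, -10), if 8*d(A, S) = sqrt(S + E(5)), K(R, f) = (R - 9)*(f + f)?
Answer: -40 - 89*sqrt(10)/8 ≈ -75.180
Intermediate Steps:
E(T) = 2 (E(T) = -2 + 4 = 2)
K(R, f) = 2*f*(-9 + R) (K(R, f) = (-9 + R)*(2*f) = 2*f*(-9 + R))
d(A, S) = sqrt(2 + S)/8 (d(A, S) = sqrt(S + 2)/8 = sqrt(2 + S)/8)
d(-9, 8)*(-89) + K(11, -10) = (sqrt(2 + 8)/8)*(-89) + 2*(-10)*(-9 + 11) = (sqrt(10)/8)*(-89) + 2*(-10)*2 = -89*sqrt(10)/8 - 40 = -40 - 89*sqrt(10)/8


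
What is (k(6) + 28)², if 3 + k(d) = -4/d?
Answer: 5329/9 ≈ 592.11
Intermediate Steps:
k(d) = -3 - 4/d
(k(6) + 28)² = ((-3 - 4/6) + 28)² = ((-3 - 4*⅙) + 28)² = ((-3 - ⅔) + 28)² = (-11/3 + 28)² = (73/3)² = 5329/9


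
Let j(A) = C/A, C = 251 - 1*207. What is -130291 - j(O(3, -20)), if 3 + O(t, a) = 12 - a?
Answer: -3778483/29 ≈ -1.3029e+5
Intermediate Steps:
C = 44 (C = 251 - 207 = 44)
O(t, a) = 9 - a (O(t, a) = -3 + (12 - a) = 9 - a)
j(A) = 44/A
-130291 - j(O(3, -20)) = -130291 - 44/(9 - 1*(-20)) = -130291 - 44/(9 + 20) = -130291 - 44/29 = -3778483/29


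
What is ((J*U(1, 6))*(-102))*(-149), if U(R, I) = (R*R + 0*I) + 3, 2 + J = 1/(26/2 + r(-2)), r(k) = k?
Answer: -1276632/11 ≈ -1.1606e+5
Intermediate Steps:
J = -21/11 (J = -2 + 1/(26/2 - 2) = -2 + 1/(26*(1/2) - 2) = -2 + 1/(13 - 2) = -2 + 1/11 = -21/11 ≈ -1.9091)
U(R, I) = 3 + R**2 (U(R, I) = (R**2 + 0) + 3 = R**2 + 3 = 3 + R**2)
((J*U(1, 6))*(-102))*(-149) = (-21*(3 + 1**2)/11*(-102))*(-149) = (-21*(3 + 1)/11*(-102))*(-149) = (-21/11*4*(-102))*(-149) = -84/11*(-102)*(-149) = (8568/11)*(-149) = -1276632/11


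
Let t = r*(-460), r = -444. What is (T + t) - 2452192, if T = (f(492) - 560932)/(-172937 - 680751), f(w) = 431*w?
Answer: -2695293958/1199 ≈ -2.2480e+6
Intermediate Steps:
T = 490/1199 (T = (431*492 - 560932)/(-172937 - 680751) = (212052 - 560932)/(-853688) = -348880*(-1/853688) = 490/1199 ≈ 0.40867)
t = 204240 (t = -444*(-460) = 204240)
(T + t) - 2452192 = (490/1199 + 204240) - 2452192 = 244884250/1199 - 2452192 = -2695293958/1199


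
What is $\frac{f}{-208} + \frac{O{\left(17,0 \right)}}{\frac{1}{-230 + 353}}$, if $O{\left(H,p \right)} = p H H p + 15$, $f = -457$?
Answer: $\frac{384217}{208} \approx 1847.2$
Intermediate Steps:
$O{\left(H,p \right)} = 15 + H^{2} p^{2}$ ($O{\left(H,p \right)} = H p H p + 15 = p H^{2} p + 15 = H^{2} p^{2} + 15 = 15 + H^{2} p^{2}$)
$\frac{f}{-208} + \frac{O{\left(17,0 \right)}}{\frac{1}{-230 + 353}} = - \frac{457}{-208} + \frac{15 + 17^{2} \cdot 0^{2}}{\frac{1}{-230 + 353}} = \left(-457\right) \left(- \frac{1}{208}\right) + \frac{15 + 289 \cdot 0}{\frac{1}{123}} = \frac{457}{208} + \left(15 + 0\right) \frac{1}{\frac{1}{123}} = \frac{457}{208} + 15 \cdot 123 = \frac{457}{208} + 1845 = \frac{384217}{208}$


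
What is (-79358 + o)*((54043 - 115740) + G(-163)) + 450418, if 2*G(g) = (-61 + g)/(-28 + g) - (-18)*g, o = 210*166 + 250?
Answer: 533903282414/191 ≈ 2.7953e+9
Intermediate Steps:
o = 35110 (o = 34860 + 250 = 35110)
G(g) = 9*g + (-61 + g)/(2*(-28 + g)) (G(g) = ((-61 + g)/(-28 + g) - (-18)*g)/2 = ((-61 + g)/(-28 + g) + 18*g)/2 = (18*g + (-61 + g)/(-28 + g))/2 = 9*g + (-61 + g)/(2*(-28 + g)))
(-79358 + o)*((54043 - 115740) + G(-163)) + 450418 = (-79358 + 35110)*((54043 - 115740) + (-61 - 503*(-163) + 18*(-163)²)/(2*(-28 - 163))) + 450418 = -44248*(-61697 + (½)*(-61 + 81989 + 18*26569)/(-191)) + 450418 = -44248*(-61697 + (½)*(-1/191)*(-61 + 81989 + 478242)) + 450418 = -44248*(-61697 + (½)*(-1/191)*560170) + 450418 = -44248*(-61697 - 280085/191) + 450418 = -44248*(-12064212/191) + 450418 = 533817252576/191 + 450418 = 533903282414/191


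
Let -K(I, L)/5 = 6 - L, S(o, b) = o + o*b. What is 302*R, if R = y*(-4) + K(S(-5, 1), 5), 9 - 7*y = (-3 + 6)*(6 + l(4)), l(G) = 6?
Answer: 22046/7 ≈ 3149.4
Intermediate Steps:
S(o, b) = o + b*o
K(I, L) = -30 + 5*L (K(I, L) = -5*(6 - L) = -30 + 5*L)
y = -27/7 (y = 9/7 - (-3 + 6)*(6 + 6)/7 = 9/7 - 3*12/7 = 9/7 - ⅐*36 = 9/7 - 36/7 = -27/7 ≈ -3.8571)
R = 73/7 (R = -27/7*(-4) + (-30 + 5*5) = 108/7 + (-30 + 25) = 108/7 - 5 = 73/7 ≈ 10.429)
302*R = 302*(73/7) = 22046/7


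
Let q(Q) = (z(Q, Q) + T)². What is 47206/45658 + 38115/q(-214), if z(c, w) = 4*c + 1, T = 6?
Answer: 1987021482/1828351781 ≈ 1.0868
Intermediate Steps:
z(c, w) = 1 + 4*c
q(Q) = (7 + 4*Q)² (q(Q) = ((1 + 4*Q) + 6)² = (7 + 4*Q)²)
47206/45658 + 38115/q(-214) = 47206/45658 + 38115/((7 + 4*(-214))²) = 47206*(1/45658) + 38115/((7 - 856)²) = 23603/22829 + 38115/((-849)²) = 23603/22829 + 38115/720801 = 23603/22829 + 38115*(1/720801) = 23603/22829 + 4235/80089 = 1987021482/1828351781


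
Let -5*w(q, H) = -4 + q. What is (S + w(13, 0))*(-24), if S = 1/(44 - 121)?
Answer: 16752/385 ≈ 43.512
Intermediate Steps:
S = -1/77 (S = 1/(-77) = -1/77 ≈ -0.012987)
w(q, H) = 4/5 - q/5 (w(q, H) = -(-4 + q)/5 = 4/5 - q/5)
(S + w(13, 0))*(-24) = (-1/77 + (4/5 - 1/5*13))*(-24) = (-1/77 + (4/5 - 13/5))*(-24) = (-1/77 - 9/5)*(-24) = -698/385*(-24) = 16752/385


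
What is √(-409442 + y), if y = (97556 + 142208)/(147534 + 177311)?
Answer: 3*I*√4800665768800830/324845 ≈ 639.88*I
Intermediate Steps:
y = 239764/324845 ≈ 0.73809
√(-409442 + y) = √(-409442 + 239764/324845) = √(-133004946726/324845) = 3*I*√4800665768800830/324845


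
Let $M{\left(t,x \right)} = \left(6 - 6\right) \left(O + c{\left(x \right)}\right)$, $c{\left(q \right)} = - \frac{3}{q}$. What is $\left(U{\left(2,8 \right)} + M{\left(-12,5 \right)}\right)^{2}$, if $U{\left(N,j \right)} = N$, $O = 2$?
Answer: $4$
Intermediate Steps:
$M{\left(t,x \right)} = 0$ ($M{\left(t,x \right)} = \left(6 - 6\right) \left(2 - \frac{3}{x}\right) = 0 \left(2 - \frac{3}{x}\right) = 0$)
$\left(U{\left(2,8 \right)} + M{\left(-12,5 \right)}\right)^{2} = \left(2 + 0\right)^{2} = 2^{2} = 4$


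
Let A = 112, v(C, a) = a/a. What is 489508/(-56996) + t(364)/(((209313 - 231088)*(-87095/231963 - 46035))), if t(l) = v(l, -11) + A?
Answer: -28455640602830156069/3313240464071005000 ≈ -8.5885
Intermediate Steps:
v(C, a) = 1
t(l) = 113 (t(l) = 1 + 112 = 113)
489508/(-56996) + t(364)/(((209313 - 231088)*(-87095/231963 - 46035))) = 489508/(-56996) + 113/(((209313 - 231088)*(-87095/231963 - 46035))) = 489508*(-1/56996) + 113/((-21775*(-87095*1/231963 - 46035))) = -122377/14249 + 113/((-21775*(-87095/231963 - 46035))) = -122377/14249 + 113/((-21775*(-10678503800/231963))) = -122377/14249 + 113/(232524420245000/231963) = -122377/14249 + 113*(231963/232524420245000) = -122377/14249 + 26211819/232524420245000 = -28455640602830156069/3313240464071005000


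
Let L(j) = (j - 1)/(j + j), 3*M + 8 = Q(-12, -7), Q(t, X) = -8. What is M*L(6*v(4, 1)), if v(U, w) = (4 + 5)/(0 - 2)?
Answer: -224/81 ≈ -2.7654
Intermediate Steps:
v(U, w) = -9/2 (v(U, w) = 9/(-2) = 9*(-½) = -9/2)
M = -16/3 (M = -8/3 + (⅓)*(-8) = -8/3 - 8/3 = -16/3 ≈ -5.3333)
L(j) = (-1 + j)/(2*j) (L(j) = (-1 + j)/((2*j)) = (-1 + j)*(1/(2*j)) = (-1 + j)/(2*j))
M*L(6*v(4, 1)) = -8*(-1 + 6*(-9/2))/(3*(6*(-9/2))) = -8*(-1 - 27)/(3*(-27)) = -8*(-1)*(-28)/(3*27) = -16/3*14/27 = -224/81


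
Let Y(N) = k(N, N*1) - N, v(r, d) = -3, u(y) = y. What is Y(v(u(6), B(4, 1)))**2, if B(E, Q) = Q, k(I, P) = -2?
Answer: 1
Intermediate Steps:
Y(N) = -2 - N
Y(v(u(6), B(4, 1)))**2 = (-2 - 1*(-3))**2 = (-2 + 3)**2 = 1**2 = 1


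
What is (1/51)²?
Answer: 1/2601 ≈ 0.00038447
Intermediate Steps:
(1/51)² = 1/2601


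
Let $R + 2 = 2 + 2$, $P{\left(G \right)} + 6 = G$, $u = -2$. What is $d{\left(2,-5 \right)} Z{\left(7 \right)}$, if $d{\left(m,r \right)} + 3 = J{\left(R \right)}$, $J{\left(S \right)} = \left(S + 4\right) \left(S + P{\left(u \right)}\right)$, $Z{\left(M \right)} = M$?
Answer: $-273$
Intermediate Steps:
$P{\left(G \right)} = -6 + G$
$R = 2$ ($R = -2 + \left(2 + 2\right) = -2 + 4 = 2$)
$J{\left(S \right)} = \left(-8 + S\right) \left(4 + S\right)$ ($J{\left(S \right)} = \left(S + 4\right) \left(S - 8\right) = \left(4 + S\right) \left(S - 8\right) = \left(4 + S\right) \left(-8 + S\right) = \left(-8 + S\right) \left(4 + S\right)$)
$d{\left(m,r \right)} = -39$ ($d{\left(m,r \right)} = -3 - \left(40 - 4\right) = -3 - 36 = -39$)
$d{\left(2,-5 \right)} Z{\left(7 \right)} = \left(-39\right) 7 = -273$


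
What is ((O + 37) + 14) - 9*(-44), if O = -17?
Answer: 430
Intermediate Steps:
((O + 37) + 14) - 9*(-44) = ((-17 + 37) + 14) - 9*(-44) = (20 + 14) + 396 = 34 + 396 = 430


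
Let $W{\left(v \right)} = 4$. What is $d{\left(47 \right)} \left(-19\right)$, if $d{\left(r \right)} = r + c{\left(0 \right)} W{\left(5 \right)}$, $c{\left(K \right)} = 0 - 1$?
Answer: $-817$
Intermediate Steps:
$c{\left(K \right)} = -1$ ($c{\left(K \right)} = 0 - 1 = -1$)
$d{\left(r \right)} = -4 + r$ ($d{\left(r \right)} = r - 4 = -4 + r$)
$d{\left(47 \right)} \left(-19\right) = \left(-4 + 47\right) \left(-19\right) = 43 \left(-19\right) = -817$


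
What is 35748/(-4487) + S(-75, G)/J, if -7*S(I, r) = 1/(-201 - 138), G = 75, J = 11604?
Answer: -140623908847/17650763172 ≈ -7.9670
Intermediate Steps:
S(I, r) = 1/2373 (S(I, r) = -1/(7*(-201 - 138)) = -⅐/(-339) = -⅐*(-1/339) = 1/2373)
35748/(-4487) + S(-75, G)/J = 35748/(-4487) + (1/2373)/11604 = 35748*(-1/4487) + (1/2373)*(1/11604) = -35748/4487 + 1/27536292 = -140623908847/17650763172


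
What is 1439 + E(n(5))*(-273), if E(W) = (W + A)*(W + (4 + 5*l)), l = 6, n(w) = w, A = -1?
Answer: -41149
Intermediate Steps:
E(W) = (-1 + W)*(34 + W) (E(W) = (W - 1)*(W + (4 + 5*6)) = (-1 + W)*(W + (4 + 30)) = (-1 + W)*(W + 34) = (-1 + W)*(34 + W))
1439 + E(n(5))*(-273) = 1439 + (-34 + 5² + 33*5)*(-273) = 1439 + (-34 + 25 + 165)*(-273) = 1439 + 156*(-273) = 1439 - 42588 = -41149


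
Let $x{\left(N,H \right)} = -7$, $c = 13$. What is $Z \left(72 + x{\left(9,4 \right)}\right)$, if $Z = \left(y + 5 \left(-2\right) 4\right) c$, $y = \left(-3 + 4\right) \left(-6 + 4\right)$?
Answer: $-35490$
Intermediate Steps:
$y = -2$ ($y = 1 \left(-2\right) = -2$)
$Z = -546$ ($Z = \left(-2 + 5 \left(-2\right) 4\right) 13 = \left(-2 - 40\right) 13 = \left(-42\right) 13 = -546$)
$Z \left(72 + x{\left(9,4 \right)}\right) = - 546 \left(72 - 7\right) = \left(-546\right) 65 = -35490$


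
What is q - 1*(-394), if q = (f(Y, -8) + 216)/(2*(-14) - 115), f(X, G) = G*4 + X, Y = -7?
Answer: 56165/143 ≈ 392.76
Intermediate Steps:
f(X, G) = X + 4*G (f(X, G) = 4*G + X = X + 4*G)
q = -177/143 (q = ((-7 + 4*(-8)) + 216)/(2*(-14) - 115) = ((-7 - 32) + 216)/(-28 - 115) = (-39 + 216)/(-143) = 177*(-1/143) = -177/143 ≈ -1.2378)
q - 1*(-394) = -177/143 - 1*(-394) = -177/143 + 394 = 56165/143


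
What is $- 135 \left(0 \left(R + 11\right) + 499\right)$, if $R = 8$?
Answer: $-67365$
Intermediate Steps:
$- 135 \left(0 \left(R + 11\right) + 499\right) = - 135 \left(0 \left(8 + 11\right) + 499\right) = - 135 \left(0 \cdot 19 + 499\right) = - 135 \left(0 + 499\right) = \left(-135\right) 499 = -67365$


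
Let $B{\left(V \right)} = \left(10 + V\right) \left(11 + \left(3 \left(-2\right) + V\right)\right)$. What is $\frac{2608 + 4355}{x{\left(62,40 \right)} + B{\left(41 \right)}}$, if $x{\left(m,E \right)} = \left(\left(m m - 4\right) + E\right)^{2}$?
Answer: $\frac{6963}{15056746} \approx 0.00046245$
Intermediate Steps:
$B{\left(V \right)} = \left(5 + V\right) \left(10 + V\right)$ ($B{\left(V \right)} = \left(10 + V\right) \left(11 + \left(-6 + V\right)\right) = \left(10 + V\right) \left(5 + V\right) = \left(5 + V\right) \left(10 + V\right)$)
$x{\left(m,E \right)} = \left(-4 + E + m^{2}\right)^{2}$ ($x{\left(m,E \right)} = \left(\left(m^{2} - 4\right) + E\right)^{2} = \left(\left(-4 + m^{2}\right) + E\right)^{2} = \left(-4 + E + m^{2}\right)^{2}$)
$\frac{2608 + 4355}{x{\left(62,40 \right)} + B{\left(41 \right)}} = \frac{2608 + 4355}{\left(-4 + 40 + 62^{2}\right)^{2} + \left(50 + 41^{2} + 15 \cdot 41\right)} = \frac{6963}{\left(-4 + 40 + 3844\right)^{2} + \left(50 + 1681 + 615\right)} = \frac{6963}{3880^{2} + 2346} = \frac{6963}{15054400 + 2346} = \frac{6963}{15056746}$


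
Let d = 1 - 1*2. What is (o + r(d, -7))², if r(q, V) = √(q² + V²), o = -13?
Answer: 219 - 130*√2 ≈ 35.152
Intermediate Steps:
d = -1 (d = 1 - 2 = -1)
r(q, V) = √(V² + q²)
(o + r(d, -7))² = (-13 + √((-7)² + (-1)²))² = (-13 + √(49 + 1))² = (-13 + √50)² = (-13 + 5*√2)²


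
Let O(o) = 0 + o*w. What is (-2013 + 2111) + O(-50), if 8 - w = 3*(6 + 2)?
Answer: 898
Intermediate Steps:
w = -16 (w = 8 - 3*(6 + 2) = 8 - 3*8 = 8 - 1*24 = 8 - 24 = -16)
O(o) = -16*o (O(o) = 0 + o*(-16) = 0 - 16*o = -16*o)
(-2013 + 2111) + O(-50) = (-2013 + 2111) - 16*(-50) = 98 + 800 = 898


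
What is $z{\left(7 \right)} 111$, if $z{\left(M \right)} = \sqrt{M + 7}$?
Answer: $111 \sqrt{14} \approx 415.32$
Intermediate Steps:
$z{\left(M \right)} = \sqrt{7 + M}$
$z{\left(7 \right)} 111 = \sqrt{7 + 7} \cdot 111 = \sqrt{14} \cdot 111 = 111 \sqrt{14}$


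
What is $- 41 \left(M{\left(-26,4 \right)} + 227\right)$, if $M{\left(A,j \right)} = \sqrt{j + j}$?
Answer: $-9307 - 82 \sqrt{2} \approx -9423.0$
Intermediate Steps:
$M{\left(A,j \right)} = \sqrt{2} \sqrt{j}$ ($M{\left(A,j \right)} = \sqrt{2 j} = \sqrt{2} \sqrt{j}$)
$- 41 \left(M{\left(-26,4 \right)} + 227\right) = - 41 \left(\sqrt{2} \sqrt{4} + 227\right) = - 41 \left(\sqrt{2} \cdot 2 + 227\right) = - 41 \left(2 \sqrt{2} + 227\right) = - 41 \left(227 + 2 \sqrt{2}\right) = -9307 - 82 \sqrt{2}$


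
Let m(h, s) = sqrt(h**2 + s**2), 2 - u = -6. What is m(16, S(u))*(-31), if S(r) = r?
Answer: -248*sqrt(5) ≈ -554.54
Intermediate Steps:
u = 8 (u = 2 - 1*(-6) = 2 + 6 = 8)
m(16, S(u))*(-31) = sqrt(16**2 + 8**2)*(-31) = sqrt(256 + 64)*(-31) = sqrt(320)*(-31) = (8*sqrt(5))*(-31) = -248*sqrt(5)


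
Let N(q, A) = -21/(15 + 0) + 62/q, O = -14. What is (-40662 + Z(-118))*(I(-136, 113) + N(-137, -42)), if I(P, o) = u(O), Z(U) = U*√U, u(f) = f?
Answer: 441548658/685 + 1281362*I*√118/685 ≈ 6.446e+5 + 20320.0*I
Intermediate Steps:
Z(U) = U^(3/2)
I(P, o) = -14
N(q, A) = -7/5 + 62/q (N(q, A) = -21/15 + 62/q = -21*1/15 + 62/q = -7/5 + 62/q)
(-40662 + Z(-118))*(I(-136, 113) + N(-137, -42)) = (-40662 + (-118)^(3/2))*(-14 + (-7/5 + 62/(-137))) = (-40662 - 118*I*√118)*(-14 + (-7/5 + 62*(-1/137))) = (-40662 - 118*I*√118)*(-14 + (-7/5 - 62/137)) = (-40662 - 118*I*√118)*(-14 - 1269/685) = (-40662 - 118*I*√118)*(-10859/685) = 441548658/685 + 1281362*I*√118/685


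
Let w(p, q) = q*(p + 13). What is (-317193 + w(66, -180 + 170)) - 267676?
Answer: -585659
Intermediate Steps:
w(p, q) = q*(13 + p)
(-317193 + w(66, -180 + 170)) - 267676 = (-317193 + (-180 + 170)*(13 + 66)) - 267676 = (-317193 - 10*79) - 267676 = (-317193 - 790) - 267676 = -317983 - 267676 = -585659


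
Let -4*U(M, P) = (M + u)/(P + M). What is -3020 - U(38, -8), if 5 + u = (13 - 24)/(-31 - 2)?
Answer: -54355/18 ≈ -3019.7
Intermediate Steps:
u = -14/3 (u = -5 + (13 - 24)/(-31 - 2) = -5 - 11/(-33) = -5 - 11*(-1/33) = -5 + ⅓ = -14/3 ≈ -4.6667)
U(M, P) = -(-14/3 + M)/(4*(M + P)) (U(M, P) = -(M - 14/3)/(4*(P + M)) = -(-14/3 + M)/(4*(M + P)))
-3020 - U(38, -8) = -3020 - (7/6 - ¼*38)/(38 - 8) = -3020 - (7/6 - 19/2)/30 = -3020 - (-25)/(30*3) = -3020 - 1*(-5/18) = -3020 + 5/18 = -54355/18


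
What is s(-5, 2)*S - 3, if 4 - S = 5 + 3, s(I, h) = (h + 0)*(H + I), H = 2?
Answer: 21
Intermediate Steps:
s(I, h) = h*(2 + I) (s(I, h) = (h + 0)*(2 + I) = h*(2 + I))
S = -4 (S = 4 - (5 + 3) = 4 - 1*8 = 4 - 8 = -4)
s(-5, 2)*S - 3 = (2*(2 - 5))*(-4) - 3 = (2*(-3))*(-4) - 3 = -6*(-4) - 3 = 24 - 3 = 21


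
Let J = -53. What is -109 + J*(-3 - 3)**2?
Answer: -2017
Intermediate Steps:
-109 + J*(-3 - 3)**2 = -109 - 53*(-3 - 3)**2 = -109 - 53*(-6)**2 = -109 - 53*36 = -109 - 1908 = -2017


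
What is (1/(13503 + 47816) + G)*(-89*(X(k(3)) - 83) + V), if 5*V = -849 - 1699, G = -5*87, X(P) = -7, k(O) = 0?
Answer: -58842323384/18035 ≈ -3.2627e+6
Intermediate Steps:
G = -435
V = -2548/5 (V = (-849 - 1699)/5 = (1/5)*(-2548) = -2548/5 ≈ -509.60)
(1/(13503 + 47816) + G)*(-89*(X(k(3)) - 83) + V) = (1/(13503 + 47816) - 435)*(-89*(-7 - 83) - 2548/5) = (1/61319 - 435)*(-89*(-90) - 2548/5) = (1/61319 - 435)*(8010 - 2548/5) = -26673764/61319*37502/5 = -58842323384/18035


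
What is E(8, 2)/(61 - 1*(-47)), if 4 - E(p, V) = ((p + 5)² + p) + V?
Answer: -175/108 ≈ -1.6204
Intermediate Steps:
E(p, V) = 4 - V - p - (5 + p)² (E(p, V) = 4 - (((p + 5)² + p) + V) = 4 - (((5 + p)² + p) + V) = 4 - ((p + (5 + p)²) + V) = 4 - (V + p + (5 + p)²) = 4 + (-V - p - (5 + p)²) = 4 - V - p - (5 + p)²)
E(8, 2)/(61 - 1*(-47)) = (4 - 1*2 - 1*8 - (5 + 8)²)/(61 - 1*(-47)) = (4 - 2 - 8 - 1*13²)/(61 + 47) = (4 - 2 - 8 - 1*169)/108 = (4 - 2 - 8 - 169)/108 = (1/108)*(-175) = -175/108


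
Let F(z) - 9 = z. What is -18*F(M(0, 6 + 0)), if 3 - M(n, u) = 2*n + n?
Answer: -216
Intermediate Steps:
M(n, u) = 3 - 3*n (M(n, u) = 3 - (2*n + n) = 3 - 3*n)
F(z) = 9 + z
-18*F(M(0, 6 + 0)) = -18*(9 + (3 - 3*0)) = -18*(9 + (3 + 0)) = -18*(9 + 3) = -18*12 = -216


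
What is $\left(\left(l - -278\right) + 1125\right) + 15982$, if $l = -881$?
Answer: $16504$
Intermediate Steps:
$\left(\left(l - -278\right) + 1125\right) + 15982 = \left(\left(-881 - -278\right) + 1125\right) + 15982 = \left(\left(-881 + 278\right) + 1125\right) + 15982 = \left(-603 + 1125\right) + 15982 = 522 + 15982 = 16504$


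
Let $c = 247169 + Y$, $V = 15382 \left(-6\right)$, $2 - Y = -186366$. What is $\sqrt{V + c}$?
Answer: $\sqrt{341245} \approx 584.16$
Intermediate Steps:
$Y = 186368$ ($Y = 2 - -186366 = 2 + 186366 = 186368$)
$V = -92292$
$c = 433537$ ($c = 247169 + 186368 = 433537$)
$\sqrt{V + c} = \sqrt{-92292 + 433537} = \sqrt{341245}$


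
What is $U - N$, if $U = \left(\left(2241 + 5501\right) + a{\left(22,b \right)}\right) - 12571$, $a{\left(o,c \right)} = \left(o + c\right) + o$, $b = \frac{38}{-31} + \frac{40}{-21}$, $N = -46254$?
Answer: $\frac{26994281}{651} \approx 41466.0$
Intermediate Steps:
$b = - \frac{2038}{651}$ ($b = 38 \left(- \frac{1}{31}\right) + 40 \left(- \frac{1}{21}\right) = - \frac{38}{31} - \frac{40}{21} = - \frac{2038}{651} \approx -3.1306$)
$a{\left(o,c \right)} = c + 2 o$ ($a{\left(o,c \right)} = \left(c + o\right) + o = c + 2 o$)
$U = - \frac{3117073}{651}$ ($U = \left(\left(2241 + 5501\right) + \left(- \frac{2038}{651} + 2 \cdot 22\right)\right) - 12571 = \left(7742 + \left(- \frac{2038}{651} + 44\right)\right) - 12571 = \left(7742 + \frac{26606}{651}\right) - 12571 = \frac{5066648}{651} - 12571 = - \frac{3117073}{651} \approx -4788.1$)
$U - N = - \frac{3117073}{651} - -46254 = - \frac{3117073}{651} + 46254 = \frac{26994281}{651}$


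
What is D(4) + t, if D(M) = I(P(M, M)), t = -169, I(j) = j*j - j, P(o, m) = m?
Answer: -157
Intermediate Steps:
I(j) = j² - j
D(M) = M*(-1 + M)
D(4) + t = 4*(-1 + 4) - 169 = 4*3 - 169 = 12 - 169 = -157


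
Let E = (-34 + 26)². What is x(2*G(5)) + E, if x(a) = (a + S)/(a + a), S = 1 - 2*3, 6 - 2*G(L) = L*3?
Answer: 583/9 ≈ 64.778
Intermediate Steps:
G(L) = 3 - 3*L/2 (G(L) = 3 - L*3/2 = 3 - 3*L/2)
S = -5 (S = 1 - 6 = -5)
x(a) = (-5 + a)/(2*a) (x(a) = (a - 5)/(a + a) = (-5 + a)/((2*a)) = (-5 + a)*(1/(2*a)) = (-5 + a)/(2*a))
E = 64 (E = (-8)² = 64)
x(2*G(5)) + E = (-5 + 2*(3 - 3/2*5))/(2*((2*(3 - 3/2*5)))) + 64 = (-5 + 2*(3 - 15/2))/(2*((2*(3 - 15/2)))) + 64 = (-5 + 2*(-9/2))/(2*((2*(-9/2)))) + 64 = (½)*(-5 - 9)/(-9) + 64 = (½)*(-⅑)*(-14) + 64 = 7/9 + 64 = 583/9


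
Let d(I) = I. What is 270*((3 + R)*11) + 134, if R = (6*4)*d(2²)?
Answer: 294164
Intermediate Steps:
R = 96 (R = (6*4)*2² = 24*4 = 96)
270*((3 + R)*11) + 134 = 270*((3 + 96)*11) + 134 = 270*(99*11) + 134 = 270*1089 + 134 = 294030 + 134 = 294164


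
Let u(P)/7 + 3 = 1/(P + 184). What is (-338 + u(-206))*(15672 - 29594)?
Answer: 55026705/11 ≈ 5.0024e+6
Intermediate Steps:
u(P) = -21 + 7/(184 + P) (u(P) = -21 + 7/(P + 184) = -21 + 7/(184 + P))
(-338 + u(-206))*(15672 - 29594) = (-338 + 7*(-551 - 3*(-206))/(184 - 206))*(15672 - 29594) = (-338 + 7*(-551 + 618)/(-22))*(-13922) = (-338 + 7*(-1/22)*67)*(-13922) = (-338 - 469/22)*(-13922) = -7905/22*(-13922) = 55026705/11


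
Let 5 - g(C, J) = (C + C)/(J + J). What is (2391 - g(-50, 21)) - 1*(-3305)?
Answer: 119461/21 ≈ 5688.6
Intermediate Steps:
g(C, J) = 5 - C/J (g(C, J) = 5 - (C + C)/(J + J) = 5 - 2*C/(2*J) = 5 - 2*C*1/(2*J) = 5 - C/J)
(2391 - g(-50, 21)) - 1*(-3305) = (2391 - (5 - 1*(-50)/21)) - 1*(-3305) = (2391 - (5 - 1*(-50)*1/21)) + 3305 = (2391 - (5 + 50/21)) + 3305 = (2391 - 1*155/21) + 3305 = (2391 - 155/21) + 3305 = 50056/21 + 3305 = 119461/21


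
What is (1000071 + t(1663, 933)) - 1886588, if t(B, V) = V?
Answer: -885584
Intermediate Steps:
(1000071 + t(1663, 933)) - 1886588 = (1000071 + 933) - 1886588 = 1001004 - 1886588 = -885584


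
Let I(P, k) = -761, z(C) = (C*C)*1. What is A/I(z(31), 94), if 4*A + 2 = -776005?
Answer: 776007/3044 ≈ 254.93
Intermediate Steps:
z(C) = C**2 (z(C) = C**2*1 = C**2)
A = -776007/4 (A = -1/2 + (1/4)*(-776005) = -1/2 - 776005/4 = -776007/4 ≈ -1.9400e+5)
A/I(z(31), 94) = -776007/4/(-761) = -776007/4*(-1/761) = 776007/3044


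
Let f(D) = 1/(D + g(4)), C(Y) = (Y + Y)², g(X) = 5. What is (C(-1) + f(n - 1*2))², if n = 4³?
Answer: 72361/4489 ≈ 16.120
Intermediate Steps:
n = 64
C(Y) = 4*Y² (C(Y) = (2*Y)² = 4*Y²)
f(D) = 1/(5 + D) (f(D) = 1/(D + 5) = 1/(5 + D))
(C(-1) + f(n - 1*2))² = (4*(-1)² + 1/(5 + (64 - 1*2)))² = (4*1 + 1/(5 + (64 - 2)))² = (4 + 1/(5 + 62))² = (4 + 1/67)² = (269/67)² = 72361/4489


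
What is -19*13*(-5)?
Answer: 1235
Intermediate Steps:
-19*13*(-5) = -247*(-5) = 1235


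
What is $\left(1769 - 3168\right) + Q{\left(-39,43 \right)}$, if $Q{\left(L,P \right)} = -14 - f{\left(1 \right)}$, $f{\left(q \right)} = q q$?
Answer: $-1414$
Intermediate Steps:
$f{\left(q \right)} = q^{2}$
$Q{\left(L,P \right)} = -15$ ($Q{\left(L,P \right)} = -14 - 1^{2} = -14 - 1 = -15$)
$\left(1769 - 3168\right) + Q{\left(-39,43 \right)} = \left(1769 - 3168\right) - 15 = -1399 - 15 = -1414$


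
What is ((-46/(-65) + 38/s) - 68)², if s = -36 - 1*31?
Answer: 87336798784/18966025 ≈ 4604.9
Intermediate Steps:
s = -67 (s = -36 - 31 = -67)
((-46/(-65) + 38/s) - 68)² = ((-46/(-65) + 38/(-67)) - 68)² = ((-46*(-1/65) + 38*(-1/67)) - 68)² = ((46/65 - 38/67) - 68)² = (612/4355 - 68)² = (-295528/4355)² = 87336798784/18966025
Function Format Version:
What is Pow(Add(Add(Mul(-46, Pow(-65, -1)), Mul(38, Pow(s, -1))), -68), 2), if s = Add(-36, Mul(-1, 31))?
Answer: Rational(87336798784, 18966025) ≈ 4604.9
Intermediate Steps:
s = -67 (s = Add(-36, -31) = -67)
Pow(Add(Add(Mul(-46, Pow(-65, -1)), Mul(38, Pow(s, -1))), -68), 2) = Pow(Add(Add(Mul(-46, Pow(-65, -1)), Mul(38, Pow(-67, -1))), -68), 2) = Pow(Add(Add(Mul(-46, Rational(-1, 65)), Mul(38, Rational(-1, 67))), -68), 2) = Pow(Add(Add(Rational(46, 65), Rational(-38, 67)), -68), 2) = Pow(Add(Rational(612, 4355), -68), 2) = Pow(Rational(-295528, 4355), 2) = Rational(87336798784, 18966025)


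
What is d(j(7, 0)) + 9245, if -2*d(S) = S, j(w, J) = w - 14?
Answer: 18497/2 ≈ 9248.5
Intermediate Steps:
j(w, J) = -14 + w
d(S) = -S/2
d(j(7, 0)) + 9245 = -(-14 + 7)/2 + 9245 = -1/2*(-7) + 9245 = 7/2 + 9245 = 18497/2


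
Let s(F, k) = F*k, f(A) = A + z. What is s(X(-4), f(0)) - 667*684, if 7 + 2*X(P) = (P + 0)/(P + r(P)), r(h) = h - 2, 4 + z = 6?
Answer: -2281173/5 ≈ -4.5623e+5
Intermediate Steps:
z = 2 (z = -4 + 6 = 2)
r(h) = -2 + h
f(A) = 2 + A (f(A) = A + 2 = 2 + A)
X(P) = -7/2 + P/(2*(-2 + 2*P)) (X(P) = -7/2 + ((P + 0)/(P + (-2 + P)))/2 = -7/2 + (P/(-2 + 2*P))/2 = -7/2 + P/(2*(-2 + 2*P)))
s(X(-4), f(0)) - 667*684 = ((14 - 13*(-4))/(4*(-1 - 4)))*(2 + 0) - 667*684 = ((¼)*(14 + 52)/(-5))*2 - 456228 = ((¼)*(-⅕)*66)*2 - 456228 = -33/10*2 - 456228 = -33/5 - 456228 = -2281173/5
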